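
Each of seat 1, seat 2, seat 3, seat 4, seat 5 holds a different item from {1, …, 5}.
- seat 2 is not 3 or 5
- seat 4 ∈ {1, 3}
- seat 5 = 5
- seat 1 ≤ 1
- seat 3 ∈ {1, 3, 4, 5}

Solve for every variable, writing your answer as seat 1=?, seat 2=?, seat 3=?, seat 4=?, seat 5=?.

seat 1=1, seat 2=2, seat 3=4, seat 4=3, seat 5=5

seat 1 must be 1 (only option left). Strike 1 from seat 2, seat 3, seat 4.
seat 4 must be 3 (only option left). So seat 3 can't be 3.
seat 5 must be 5 (only option left). Remove 5 from seat 3.
That leaves seat 3 = 4. Remove 4 from seat 2.
That leaves seat 2 = 2.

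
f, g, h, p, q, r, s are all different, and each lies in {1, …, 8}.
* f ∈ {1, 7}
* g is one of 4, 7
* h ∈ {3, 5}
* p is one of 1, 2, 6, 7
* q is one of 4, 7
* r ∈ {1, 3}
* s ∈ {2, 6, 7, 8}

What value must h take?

g and q between them cover only {4, 7} — a naked pair. Remove those values from f, p, s.
f must be 1 (only option left). Strike 1 from p, r.
That leaves r = 3. Remove 3 from h.
So h = 5.

5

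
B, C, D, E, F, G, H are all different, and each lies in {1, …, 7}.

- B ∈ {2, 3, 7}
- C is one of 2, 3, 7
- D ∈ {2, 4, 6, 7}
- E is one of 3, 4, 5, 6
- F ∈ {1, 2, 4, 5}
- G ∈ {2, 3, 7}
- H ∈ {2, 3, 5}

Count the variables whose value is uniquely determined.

2

The 7 variables draw from only 7 values {1, 2, 3, 4, 5, 6, 7}, so each is used; only F can be 1, hence F = 1.
B, C, G between them cover only {2, 3, 7} — a naked triple. Remove those values from D, E, H.
H must be 5 (only option left). So E can't be 5.
Determined: F=1, H=5. The other variables each still have more than one consistent value. That makes 2.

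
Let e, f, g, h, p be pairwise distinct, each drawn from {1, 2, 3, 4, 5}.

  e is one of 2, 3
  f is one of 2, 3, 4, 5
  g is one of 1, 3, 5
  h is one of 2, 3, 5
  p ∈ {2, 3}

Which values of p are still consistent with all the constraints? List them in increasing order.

The 5 variables draw from only 5 values {1, 2, 3, 4, 5}, so each is used; only g can be 1, hence g = 1.
The 4 still-open variables together cover exactly {2, 3, 4, 5} — 4 values for 4 variables — and 4 appears only in f's list, so f = 4.
The 3 still-open variables together cover exactly {2, 3, 5} — 3 values for 3 variables — and 5 appears only in h's list, so h = 5.
No further eliminations apply; p can still be any of 2, 3.

2, 3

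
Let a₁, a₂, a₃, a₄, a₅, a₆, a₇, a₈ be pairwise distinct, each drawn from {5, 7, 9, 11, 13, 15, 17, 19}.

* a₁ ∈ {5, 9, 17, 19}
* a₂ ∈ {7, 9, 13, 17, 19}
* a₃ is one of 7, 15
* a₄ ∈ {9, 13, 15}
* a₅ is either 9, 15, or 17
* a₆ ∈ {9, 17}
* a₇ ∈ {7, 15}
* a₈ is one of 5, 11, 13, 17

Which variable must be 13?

a₄

The 8 variables draw from only 8 values {5, 7, 9, 11, 13, 15, 17, 19}, so each is used; only a₈ can be 11, hence a₈ = 11.
Among the 7 still-open variables, 5 fits only a₁ (and all 7 values in {5, 7, 9, 13, 15, 17, 19} must be used), so a₁ = 5.
The 6 still-open variables together cover exactly {7, 9, 13, 15, 17, 19} — 6 values for 6 variables — and 19 appears only in a₂'s list, so a₂ = 19.
Among the 5 still-open variables, 13 fits only a₄ (and all 5 values in {7, 9, 13, 15, 17} must be used), so a₄ = 13.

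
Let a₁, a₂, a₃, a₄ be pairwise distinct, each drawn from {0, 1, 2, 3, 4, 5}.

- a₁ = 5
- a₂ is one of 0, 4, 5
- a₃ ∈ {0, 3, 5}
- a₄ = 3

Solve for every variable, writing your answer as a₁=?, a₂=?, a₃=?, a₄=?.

a₁'s domain is down to {5}, so a₁ = 5. Remove 5 from a₂, a₃.
a₄'s domain is down to {3}, so a₄ = 3. Eliminate 3 elsewhere: a₃.
a₃ must be 0 (only option left). Strike 0 from a₂.
That leaves a₂ = 4.

a₁=5, a₂=4, a₃=0, a₄=3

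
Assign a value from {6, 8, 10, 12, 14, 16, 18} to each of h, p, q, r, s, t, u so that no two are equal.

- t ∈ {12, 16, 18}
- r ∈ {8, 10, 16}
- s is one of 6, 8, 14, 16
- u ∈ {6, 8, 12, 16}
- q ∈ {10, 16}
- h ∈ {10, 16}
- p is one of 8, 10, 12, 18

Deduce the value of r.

The 7 variables draw from only 7 values {6, 8, 10, 12, 14, 16, 18}, so each is used; only s can be 14, hence s = 14.
The 6 still-open variables draw from only 6 values {6, 8, 10, 12, 16, 18}, so each is used; only u can be 6, hence u = 6.
h and q between them cover only {10, 16} — a naked pair. Remove those values from p, r, t.
So r = 8.

8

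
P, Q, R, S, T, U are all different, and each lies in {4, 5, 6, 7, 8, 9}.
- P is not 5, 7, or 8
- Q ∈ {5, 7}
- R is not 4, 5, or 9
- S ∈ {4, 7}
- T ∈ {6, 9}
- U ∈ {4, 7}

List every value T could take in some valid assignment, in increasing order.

6, 9

The 6 variables draw from only 6 values {4, 5, 6, 7, 8, 9}, so each is used; only Q can be 5, hence Q = 5.
The 5 still-open variables together cover exactly {4, 6, 7, 8, 9} — 5 values for 5 variables — and 8 appears only in R's list, so R = 8.
S and U between them cover only {4, 7} — a naked pair. Remove those values from P.
No further eliminations apply; T can still be any of 6, 9.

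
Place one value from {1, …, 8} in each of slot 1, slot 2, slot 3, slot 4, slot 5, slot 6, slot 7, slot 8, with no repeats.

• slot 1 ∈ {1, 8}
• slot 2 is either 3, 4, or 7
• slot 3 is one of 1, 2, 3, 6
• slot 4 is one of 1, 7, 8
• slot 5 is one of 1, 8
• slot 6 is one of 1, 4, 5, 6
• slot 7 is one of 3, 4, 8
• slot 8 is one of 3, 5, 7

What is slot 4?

Among the 8 variables, 2 fits only slot 3 (and all 8 values in {1, 2, 3, 4, 5, 6, 7, 8} must be used), so slot 3 = 2.
The 7 still-open variables draw from only 7 values {1, 3, 4, 5, 6, 7, 8}, so each is used; only slot 6 can be 6, hence slot 6 = 6.
Among the 6 still-open variables, 5 fits only slot 8 (and all 6 values in {1, 3, 4, 5, 7, 8} must be used), so slot 8 = 5.
slot 1 and slot 5 share exactly the 2 values {1, 8}; by pigeonhole those values go to them, so strike 1, 8 from slot 4, slot 7.
So slot 4 = 7.

7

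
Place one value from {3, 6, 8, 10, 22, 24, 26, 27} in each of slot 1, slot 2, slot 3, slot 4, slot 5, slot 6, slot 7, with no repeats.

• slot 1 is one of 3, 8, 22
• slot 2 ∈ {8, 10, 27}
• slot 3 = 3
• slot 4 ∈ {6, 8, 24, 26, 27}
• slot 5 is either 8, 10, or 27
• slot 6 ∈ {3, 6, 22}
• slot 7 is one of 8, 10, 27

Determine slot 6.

slot 3 must be 3 (only option left). So slot 1, slot 6 can't be 3.
slot 2, slot 5, slot 7 share exactly the 3 values {8, 10, 27}; by pigeonhole those values go to them, so strike 8, 10, 27 from slot 1, slot 4.
slot 1 must be 22 (only option left). Remove 22 from slot 6.
So slot 6 = 6.

6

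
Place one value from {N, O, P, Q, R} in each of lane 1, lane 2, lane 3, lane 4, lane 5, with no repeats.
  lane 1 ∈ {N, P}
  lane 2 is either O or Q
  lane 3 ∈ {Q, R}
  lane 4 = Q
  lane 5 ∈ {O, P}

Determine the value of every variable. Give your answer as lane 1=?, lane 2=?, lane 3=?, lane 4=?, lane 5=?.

lane 4 has just one choice, so lane 4 = Q. Strike Q from lane 2, lane 3.
lane 2 has just one choice, so lane 2 = O. Remove O from lane 5.
lane 3 must be R (only option left).
That leaves lane 5 = P. So lane 1 can't be P.
That leaves lane 1 = N.

lane 1=N, lane 2=O, lane 3=R, lane 4=Q, lane 5=P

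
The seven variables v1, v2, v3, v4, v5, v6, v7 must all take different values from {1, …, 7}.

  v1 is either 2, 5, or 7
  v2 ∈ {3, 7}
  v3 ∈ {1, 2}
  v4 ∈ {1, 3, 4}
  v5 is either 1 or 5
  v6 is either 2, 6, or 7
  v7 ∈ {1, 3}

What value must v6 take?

6

Among the 7 variables, 4 fits only v4 (and all 7 values in {1, 2, 3, 4, 5, 6, 7} must be used), so v4 = 4.
The 6 still-open variables draw from only 6 values {1, 2, 3, 5, 6, 7}, so each is used; only v6 can be 6, hence v6 = 6.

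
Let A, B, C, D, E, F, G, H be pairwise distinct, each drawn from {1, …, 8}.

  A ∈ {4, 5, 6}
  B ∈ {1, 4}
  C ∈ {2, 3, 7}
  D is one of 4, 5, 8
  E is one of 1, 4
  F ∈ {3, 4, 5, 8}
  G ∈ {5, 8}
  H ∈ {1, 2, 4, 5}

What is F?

3

Among the 8 variables, 6 fits only A (and all 8 values in {1, 2, 3, 4, 5, 6, 7, 8} must be used), so A = 6.
Among the 7 still-open variables, 7 fits only C (and all 7 values in {1, 2, 3, 4, 5, 7, 8} must be used), so C = 7.
The 6 still-open variables draw from only 6 values {1, 2, 3, 4, 5, 8}, so each is used; only H can be 2, hence H = 2.
The 5 still-open variables draw from only 5 values {1, 3, 4, 5, 8}, so each is used; only F can be 3, hence F = 3.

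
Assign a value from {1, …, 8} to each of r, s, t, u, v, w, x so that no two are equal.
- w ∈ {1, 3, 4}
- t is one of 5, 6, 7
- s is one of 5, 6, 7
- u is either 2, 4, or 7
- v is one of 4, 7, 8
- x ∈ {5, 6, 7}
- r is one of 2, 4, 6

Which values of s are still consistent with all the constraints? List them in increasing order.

s, t, x between them cover only {5, 6, 7} — a naked triple. Remove those values from r, u, v.
The 2 variables r and u are confined to {2, 4}, which locks those values in; drop them from v, w.
v's domain is down to {8}, so v = 8.
No further eliminations apply; s can still be any of 5, 6, 7.

5, 6, 7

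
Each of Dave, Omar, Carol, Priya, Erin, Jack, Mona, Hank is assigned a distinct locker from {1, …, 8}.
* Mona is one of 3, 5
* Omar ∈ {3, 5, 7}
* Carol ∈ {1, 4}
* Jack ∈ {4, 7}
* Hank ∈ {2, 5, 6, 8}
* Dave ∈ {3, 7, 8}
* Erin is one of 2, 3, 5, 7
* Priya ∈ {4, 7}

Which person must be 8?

Dave

The 8 variables together cover exactly {1, 2, 3, 4, 5, 6, 7, 8} — 8 values for 8 variables — and 1 appears only in Carol's list, so Carol = 1.
The 7 still-open variables draw from only 7 values {2, 3, 4, 5, 6, 7, 8}, so each is used; only Hank can be 6, hence Hank = 6.
The 6 still-open variables draw from only 6 values {2, 3, 4, 5, 7, 8}, so each is used; only Erin can be 2, hence Erin = 2.
The 5 still-open variables together cover exactly {3, 4, 5, 7, 8} — 5 values for 5 variables — and 8 appears only in Dave's list, so Dave = 8.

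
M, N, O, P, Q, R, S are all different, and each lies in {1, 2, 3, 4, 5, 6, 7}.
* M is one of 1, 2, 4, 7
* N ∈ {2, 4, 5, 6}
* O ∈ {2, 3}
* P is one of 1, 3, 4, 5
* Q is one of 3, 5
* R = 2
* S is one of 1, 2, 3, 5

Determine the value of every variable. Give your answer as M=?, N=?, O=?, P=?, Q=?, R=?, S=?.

M=7, N=6, O=3, P=4, Q=5, R=2, S=1

R has just one choice, so R = 2. Eliminate 2 elsewhere: M, N, O, S.
O has just one choice, so O = 3. Eliminate 3 elsewhere: P, Q, S.
Q has just one choice, so Q = 5. So N, P, S can't be 5.
S has just one choice, so S = 1. Eliminate 1 elsewhere: M, P.
That leaves P = 4. So M, N can't be 4.
M has just one choice, so M = 7.
N's domain is down to {6}, so N = 6.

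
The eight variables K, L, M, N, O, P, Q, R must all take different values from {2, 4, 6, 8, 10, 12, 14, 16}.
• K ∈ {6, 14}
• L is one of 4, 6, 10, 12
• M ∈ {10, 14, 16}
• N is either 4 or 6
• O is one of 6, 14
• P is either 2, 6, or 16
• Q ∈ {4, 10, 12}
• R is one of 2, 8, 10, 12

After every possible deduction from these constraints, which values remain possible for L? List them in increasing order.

The 8 variables together cover exactly {2, 4, 6, 8, 10, 12, 14, 16} — 8 values for 8 variables — and 8 appears only in R's list, so R = 8.
Among the 7 still-open variables, 2 fits only P (and all 7 values in {2, 4, 6, 10, 12, 14, 16} must be used), so P = 2.
The 6 still-open variables together cover exactly {4, 6, 10, 12, 14, 16} — 6 values for 6 variables — and 16 appears only in M's list, so M = 16.
The 2 variables K and O are confined to {6, 14}, which locks those values in; drop them from L, N.
N must be 4 (only option left). Strike 4 from L, Q.
No further eliminations apply; L can still be any of 10, 12.

10, 12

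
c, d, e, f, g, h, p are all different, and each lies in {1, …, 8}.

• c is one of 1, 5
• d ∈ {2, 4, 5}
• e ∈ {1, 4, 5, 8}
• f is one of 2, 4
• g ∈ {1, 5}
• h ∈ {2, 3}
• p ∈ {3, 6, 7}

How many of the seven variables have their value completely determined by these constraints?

2

c and g between them cover only {1, 5} — a naked pair. Remove those values from d, e.
d and f share exactly the 2 values {2, 4}; by pigeonhole those values go to them, so strike 2, 4 from e, h.
That leaves e = 8.
h's domain is down to {3}, so h = 3. So p can't be 3.
Determined: e=8, h=3. The other variables each still have more than one consistent value. That makes 2.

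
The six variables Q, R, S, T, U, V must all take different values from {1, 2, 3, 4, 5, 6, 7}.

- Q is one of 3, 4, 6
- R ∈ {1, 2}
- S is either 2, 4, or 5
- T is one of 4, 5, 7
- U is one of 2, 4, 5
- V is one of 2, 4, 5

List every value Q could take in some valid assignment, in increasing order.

3, 6

S, U, V share exactly the 3 values {2, 4, 5}; by pigeonhole those values go to them, so strike 2, 4, 5 from Q, R, T.
R must be 1 (only option left).
T's domain is down to {7}, so T = 7.
No further eliminations apply; Q can still be any of 3, 6.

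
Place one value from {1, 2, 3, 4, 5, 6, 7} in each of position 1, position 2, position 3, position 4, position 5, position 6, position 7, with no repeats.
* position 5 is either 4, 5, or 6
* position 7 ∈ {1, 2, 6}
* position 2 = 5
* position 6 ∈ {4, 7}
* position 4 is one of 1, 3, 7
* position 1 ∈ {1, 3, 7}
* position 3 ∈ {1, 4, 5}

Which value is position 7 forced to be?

position 2 has just one choice, so position 2 = 5. So position 3, position 5 can't be 5.
The 6 still-open variables together cover exactly {1, 2, 3, 4, 6, 7} — 6 values for 6 variables — and 2 appears only in position 7's list, so position 7 = 2.

2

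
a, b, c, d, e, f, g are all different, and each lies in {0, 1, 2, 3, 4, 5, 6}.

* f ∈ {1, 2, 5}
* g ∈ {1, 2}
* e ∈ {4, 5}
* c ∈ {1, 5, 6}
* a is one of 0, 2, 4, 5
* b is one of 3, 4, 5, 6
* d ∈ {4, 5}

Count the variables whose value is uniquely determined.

The 7 variables draw from only 7 values {0, 1, 2, 3, 4, 5, 6}, so each is used; only a can be 0, hence a = 0.
The 6 still-open variables together cover exactly {1, 2, 3, 4, 5, 6} — 6 values for 6 variables — and 3 appears only in b's list, so b = 3.
The 5 still-open variables together cover exactly {1, 2, 4, 5, 6} — 5 values for 5 variables — and 6 appears only in c's list, so c = 6.
The 2 variables d and e are confined to {4, 5}, which locks those values in; drop them from f.
Determined: a=0, b=3, c=6. The other variables each still have more than one consistent value. That makes 3.

3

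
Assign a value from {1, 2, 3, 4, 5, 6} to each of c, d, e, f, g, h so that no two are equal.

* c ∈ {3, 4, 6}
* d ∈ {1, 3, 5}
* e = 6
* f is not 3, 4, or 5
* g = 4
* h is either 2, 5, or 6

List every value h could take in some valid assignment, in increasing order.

2, 5

e's domain is down to {6}, so e = 6. Eliminate 6 elsewhere: c, f, h.
g must be 4 (only option left). So c can't be 4.
c must be 3 (only option left). So d can't be 3.
No further eliminations apply; h can still be any of 2, 5.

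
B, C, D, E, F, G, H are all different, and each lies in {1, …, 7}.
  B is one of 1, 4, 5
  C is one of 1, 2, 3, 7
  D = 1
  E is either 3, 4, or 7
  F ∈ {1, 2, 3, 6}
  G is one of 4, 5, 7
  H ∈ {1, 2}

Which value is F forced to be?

6

D must be 1 (only option left). So B, C, F, H can't be 1.
H must be 2 (only option left). Strike 2 from C, F.
Among the 5 still-open variables, 6 fits only F (and all 5 values in {3, 4, 5, 6, 7} must be used), so F = 6.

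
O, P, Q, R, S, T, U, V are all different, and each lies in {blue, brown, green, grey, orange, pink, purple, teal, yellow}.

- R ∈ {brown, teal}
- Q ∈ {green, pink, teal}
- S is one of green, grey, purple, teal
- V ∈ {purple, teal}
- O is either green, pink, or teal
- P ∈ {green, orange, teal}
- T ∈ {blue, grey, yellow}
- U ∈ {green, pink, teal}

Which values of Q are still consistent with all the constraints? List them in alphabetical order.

green, pink, teal

The 3 variables O, Q, U are confined to {green, pink, teal}, which locks those values in; drop them from P, R, S, V.
P must be orange (only option left).
R has just one choice, so R = brown.
V has just one choice, so V = purple. Remove purple from S.
S's domain is down to {grey}, so S = grey. Eliminate grey elsewhere: T.
No further eliminations apply; Q can still be any of green, pink, teal.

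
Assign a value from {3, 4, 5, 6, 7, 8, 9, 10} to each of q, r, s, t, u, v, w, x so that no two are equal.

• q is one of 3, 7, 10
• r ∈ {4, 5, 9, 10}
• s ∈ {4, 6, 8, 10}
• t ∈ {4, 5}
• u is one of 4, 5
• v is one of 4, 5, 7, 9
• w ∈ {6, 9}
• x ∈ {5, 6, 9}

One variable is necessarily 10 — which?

r

The 8 variables together cover exactly {3, 4, 5, 6, 7, 8, 9, 10} — 8 values for 8 variables — and 3 appears only in q's list, so q = 3.
The 7 still-open variables together cover exactly {4, 5, 6, 7, 8, 9, 10} — 7 values for 7 variables — and 7 appears only in v's list, so v = 7.
Among the 6 still-open variables, 8 fits only s (and all 6 values in {4, 5, 6, 8, 9, 10} must be used), so s = 8.
The 5 still-open variables together cover exactly {4, 5, 6, 9, 10} — 5 values for 5 variables — and 10 appears only in r's list, so r = 10.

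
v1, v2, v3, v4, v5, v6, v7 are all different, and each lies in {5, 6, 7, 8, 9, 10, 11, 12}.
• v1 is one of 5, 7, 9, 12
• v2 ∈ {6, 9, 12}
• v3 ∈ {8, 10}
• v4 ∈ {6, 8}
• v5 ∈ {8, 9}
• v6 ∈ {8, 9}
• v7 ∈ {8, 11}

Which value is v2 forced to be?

12

v5 and v6 share exactly the 2 values {8, 9}; by pigeonhole those values go to them, so strike 8, 9 from v1, v2, v3, v4, v7.
v3 has just one choice, so v3 = 10.
v4 has just one choice, so v4 = 6. Remove 6 from v2.
So v2 = 12.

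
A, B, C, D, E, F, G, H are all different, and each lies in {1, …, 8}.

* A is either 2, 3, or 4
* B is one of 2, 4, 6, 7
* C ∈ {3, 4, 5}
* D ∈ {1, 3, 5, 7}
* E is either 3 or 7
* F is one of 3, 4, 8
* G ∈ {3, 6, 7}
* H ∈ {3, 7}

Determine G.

The 8 variables draw from only 8 values {1, 2, 3, 4, 5, 6, 7, 8}, so each is used; only D can be 1, hence D = 1.
The 7 still-open variables together cover exactly {2, 3, 4, 5, 6, 7, 8} — 7 values for 7 variables — and 5 appears only in C's list, so C = 5.
Among the 6 still-open variables, 8 fits only F (and all 6 values in {2, 3, 4, 6, 7, 8} must be used), so F = 8.
E and H share exactly the 2 values {3, 7}; by pigeonhole those values go to them, so strike 3, 7 from A, B, G.
So G = 6.

6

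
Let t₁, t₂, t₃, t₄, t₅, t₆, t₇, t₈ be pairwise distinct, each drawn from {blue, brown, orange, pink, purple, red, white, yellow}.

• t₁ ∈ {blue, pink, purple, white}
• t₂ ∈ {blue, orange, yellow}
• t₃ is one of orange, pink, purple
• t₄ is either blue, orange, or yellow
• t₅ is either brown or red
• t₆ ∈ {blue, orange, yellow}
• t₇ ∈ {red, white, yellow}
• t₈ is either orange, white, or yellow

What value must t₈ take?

The 8 variables together cover exactly {blue, brown, orange, pink, purple, red, white, yellow} — 8 values for 8 variables — and brown appears only in t₅'s list, so t₅ = brown.
Among the 7 still-open variables, red fits only t₇ (and all 7 values in {blue, orange, pink, purple, red, white, yellow} must be used), so t₇ = red.
t₂, t₄, t₆ share exactly the 3 values {blue, orange, yellow}; by pigeonhole those values go to them, so strike blue, orange, yellow from t₁, t₃, t₈.
So t₈ = white.

white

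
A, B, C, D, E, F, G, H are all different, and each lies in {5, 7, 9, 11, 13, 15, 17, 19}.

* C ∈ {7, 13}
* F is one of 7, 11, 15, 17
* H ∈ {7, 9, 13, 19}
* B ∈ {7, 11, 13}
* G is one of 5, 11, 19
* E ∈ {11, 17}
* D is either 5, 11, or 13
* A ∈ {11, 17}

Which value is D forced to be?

5

The 8 variables together cover exactly {5, 7, 9, 11, 13, 15, 17, 19} — 8 values for 8 variables — and 9 appears only in H's list, so H = 9.
The 7 still-open variables draw from only 7 values {5, 7, 11, 13, 15, 17, 19}, so each is used; only F can be 15, hence F = 15.
The 6 still-open variables together cover exactly {5, 7, 11, 13, 17, 19} — 6 values for 6 variables — and 19 appears only in G's list, so G = 19.
The 5 still-open variables together cover exactly {5, 7, 11, 13, 17} — 5 values for 5 variables — and 5 appears only in D's list, so D = 5.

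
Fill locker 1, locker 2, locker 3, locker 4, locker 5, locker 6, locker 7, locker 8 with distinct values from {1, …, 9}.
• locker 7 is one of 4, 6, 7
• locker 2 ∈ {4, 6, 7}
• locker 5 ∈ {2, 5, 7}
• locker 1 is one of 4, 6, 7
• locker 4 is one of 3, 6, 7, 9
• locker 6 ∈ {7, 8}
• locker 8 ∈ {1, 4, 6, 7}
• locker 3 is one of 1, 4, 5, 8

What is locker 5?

2

locker 1, locker 2, locker 7 share exactly the 3 values {4, 6, 7}; by pigeonhole those values go to them, so strike 4, 6, 7 from locker 3, locker 4, locker 5, locker 6, locker 8.
locker 6 has just one choice, so locker 6 = 8. So locker 3 can't be 8.
locker 8 has just one choice, so locker 8 = 1. Remove 1 from locker 3.
locker 3's domain is down to {5}, so locker 3 = 5. Remove 5 from locker 5.
So locker 5 = 2.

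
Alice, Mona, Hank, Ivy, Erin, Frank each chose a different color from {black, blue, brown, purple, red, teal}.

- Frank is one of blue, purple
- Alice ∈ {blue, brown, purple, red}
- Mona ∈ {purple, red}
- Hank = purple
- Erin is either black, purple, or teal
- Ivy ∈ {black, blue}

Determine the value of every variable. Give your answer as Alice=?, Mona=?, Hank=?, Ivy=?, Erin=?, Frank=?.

Alice=brown, Mona=red, Hank=purple, Ivy=black, Erin=teal, Frank=blue

Hank's domain is down to {purple}, so Hank = purple. Eliminate purple elsewhere: Alice, Mona, Erin, Frank.
Frank's domain is down to {blue}, so Frank = blue. Eliminate blue elsewhere: Alice, Ivy.
That leaves Mona = red. Remove red from Alice.
Ivy's domain is down to {black}, so Ivy = black. So Erin can't be black.
That leaves Erin = teal.
Alice's domain is down to {brown}, so Alice = brown.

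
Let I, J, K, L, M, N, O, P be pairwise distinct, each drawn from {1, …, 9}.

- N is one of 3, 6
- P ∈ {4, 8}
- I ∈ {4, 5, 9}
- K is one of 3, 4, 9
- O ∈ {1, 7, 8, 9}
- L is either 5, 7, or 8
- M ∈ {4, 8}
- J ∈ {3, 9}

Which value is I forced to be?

5

The 8 variables draw from only 8 values {1, 3, 4, 5, 6, 7, 8, 9}, so each is used; only O can be 1, hence O = 1.
The 7 still-open variables together cover exactly {3, 4, 5, 6, 7, 8, 9} — 7 values for 7 variables — and 6 appears only in N's list, so N = 6.
The 6 still-open variables together cover exactly {3, 4, 5, 7, 8, 9} — 6 values for 6 variables — and 7 appears only in L's list, so L = 7.
Among the 5 still-open variables, 5 fits only I (and all 5 values in {3, 4, 5, 8, 9} must be used), so I = 5.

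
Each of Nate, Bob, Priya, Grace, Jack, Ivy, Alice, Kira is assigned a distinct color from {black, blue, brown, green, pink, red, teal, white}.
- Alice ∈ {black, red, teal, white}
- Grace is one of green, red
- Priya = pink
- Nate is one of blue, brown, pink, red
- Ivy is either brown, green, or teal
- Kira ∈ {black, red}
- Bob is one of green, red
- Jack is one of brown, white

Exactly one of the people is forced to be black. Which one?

Priya has just one choice, so Priya = pink. So Nate can't be pink.
Among the 7 still-open variables, blue fits only Nate (and all 7 values in {black, blue, brown, green, red, teal, white} must be used), so Nate = blue.
Bob and Grace share exactly the 2 values {green, red}; by pigeonhole those values go to them, so strike green, red from Ivy, Alice, Kira.
So black goes to Kira.

Kira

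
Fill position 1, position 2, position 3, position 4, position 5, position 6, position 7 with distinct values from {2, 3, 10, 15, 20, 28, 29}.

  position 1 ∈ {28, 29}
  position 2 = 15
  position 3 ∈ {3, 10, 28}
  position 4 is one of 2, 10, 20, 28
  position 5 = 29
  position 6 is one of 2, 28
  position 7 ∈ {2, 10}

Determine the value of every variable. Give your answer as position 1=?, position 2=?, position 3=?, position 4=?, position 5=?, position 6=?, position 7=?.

position 1=28, position 2=15, position 3=3, position 4=20, position 5=29, position 6=2, position 7=10

position 2 must be 15 (only option left).
position 5's domain is down to {29}, so position 5 = 29. Strike 29 from position 1.
position 1 must be 28 (only option left). Remove 28 from position 3, position 4, position 6.
position 6 must be 2 (only option left). Strike 2 from position 4, position 7.
position 7 must be 10 (only option left). Strike 10 from position 3, position 4.
position 3 has just one choice, so position 3 = 3.
position 4's domain is down to {20}, so position 4 = 20.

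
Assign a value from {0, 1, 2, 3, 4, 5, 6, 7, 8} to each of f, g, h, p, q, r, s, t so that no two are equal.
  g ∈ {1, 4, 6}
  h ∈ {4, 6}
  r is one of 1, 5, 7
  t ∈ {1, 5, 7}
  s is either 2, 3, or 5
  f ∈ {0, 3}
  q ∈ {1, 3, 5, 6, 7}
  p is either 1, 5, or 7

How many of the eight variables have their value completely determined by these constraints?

3

Among the 8 variables, 0 fits only f (and all 8 values in {0, 1, 2, 3, 4, 5, 6, 7} must be used), so f = 0.
The 7 still-open variables draw from only 7 values {1, 2, 3, 4, 5, 6, 7}, so each is used; only s can be 2, hence s = 2.
Among the 6 still-open variables, 3 fits only q (and all 6 values in {1, 3, 4, 5, 6, 7} must be used), so q = 3.
p, r, t share exactly the 3 values {1, 5, 7}; by pigeonhole those values go to them, so strike 1, 5, 7 from g.
Determined: f=0, q=3, s=2. The other variables each still have more than one consistent value. That makes 3.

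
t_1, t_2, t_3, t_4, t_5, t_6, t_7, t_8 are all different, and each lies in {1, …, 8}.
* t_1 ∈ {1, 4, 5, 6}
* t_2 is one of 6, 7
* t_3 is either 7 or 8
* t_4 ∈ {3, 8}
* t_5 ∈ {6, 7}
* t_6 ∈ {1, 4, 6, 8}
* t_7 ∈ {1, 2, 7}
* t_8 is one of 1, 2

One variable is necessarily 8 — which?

The 8 variables draw from only 8 values {1, 2, 3, 4, 5, 6, 7, 8}, so each is used; only t_4 can be 3, hence t_4 = 3.
The 7 still-open variables draw from only 7 values {1, 2, 4, 5, 6, 7, 8}, so each is used; only t_1 can be 5, hence t_1 = 5.
The 6 still-open variables together cover exactly {1, 2, 4, 6, 7, 8} — 6 values for 6 variables — and 4 appears only in t_6's list, so t_6 = 4.
The 5 still-open variables draw from only 5 values {1, 2, 6, 7, 8}, so each is used; only t_3 can be 8, hence t_3 = 8.

t_3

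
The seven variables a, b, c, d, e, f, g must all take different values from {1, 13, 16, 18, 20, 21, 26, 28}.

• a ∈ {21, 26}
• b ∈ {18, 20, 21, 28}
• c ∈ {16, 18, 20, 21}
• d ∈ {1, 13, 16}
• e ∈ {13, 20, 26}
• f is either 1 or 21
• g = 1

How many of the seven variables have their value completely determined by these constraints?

g's domain is down to {1}, so g = 1. Remove 1 from d, f.
That leaves f = 21. Strike 21 from a, b, c.
a's domain is down to {26}, so a = 26. Eliminate 26 elsewhere: e.
Determined: a=26, f=21, g=1. The other variables each still have more than one consistent value. That makes 3.

3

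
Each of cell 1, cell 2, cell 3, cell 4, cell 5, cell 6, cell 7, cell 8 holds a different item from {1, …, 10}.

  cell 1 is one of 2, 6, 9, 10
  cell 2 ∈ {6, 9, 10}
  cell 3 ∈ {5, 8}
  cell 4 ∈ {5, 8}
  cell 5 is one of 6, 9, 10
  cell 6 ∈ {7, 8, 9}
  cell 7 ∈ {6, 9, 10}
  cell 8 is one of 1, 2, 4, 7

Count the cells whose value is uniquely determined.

2

The 2 variables cell 3 and cell 4 are confined to {5, 8}, which locks those values in; drop them from cell 6.
The 3 variables cell 2, cell 5, cell 7 are confined to {6, 9, 10}, which locks those values in; drop them from cell 1, cell 6.
cell 1 has just one choice, so cell 1 = 2. Strike 2 from cell 8.
cell 6 has just one choice, so cell 6 = 7. Remove 7 from cell 8.
Determined: cell 1=2, cell 6=7. The other cells each still have more than one consistent value. That makes 2.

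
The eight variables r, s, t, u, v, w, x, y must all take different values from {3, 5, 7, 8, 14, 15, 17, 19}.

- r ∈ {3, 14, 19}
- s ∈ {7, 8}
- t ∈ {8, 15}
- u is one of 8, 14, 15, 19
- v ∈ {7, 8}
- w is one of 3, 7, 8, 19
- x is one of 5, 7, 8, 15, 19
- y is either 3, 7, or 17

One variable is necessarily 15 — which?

t

Among the 8 variables, 5 fits only x (and all 8 values in {3, 5, 7, 8, 14, 15, 17, 19} must be used), so x = 5.
Among the 7 still-open variables, 17 fits only y (and all 7 values in {3, 7, 8, 14, 15, 17, 19} must be used), so y = 17.
s and v between them cover only {7, 8} — a naked pair. Remove those values from t, u, w.
So 15 goes to t.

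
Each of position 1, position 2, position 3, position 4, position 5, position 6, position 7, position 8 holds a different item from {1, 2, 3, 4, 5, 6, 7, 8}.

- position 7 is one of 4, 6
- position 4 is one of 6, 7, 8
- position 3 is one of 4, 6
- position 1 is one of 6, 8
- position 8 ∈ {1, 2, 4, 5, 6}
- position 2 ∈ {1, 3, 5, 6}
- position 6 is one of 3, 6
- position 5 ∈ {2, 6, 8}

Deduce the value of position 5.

Among the 8 variables, 7 fits only position 4 (and all 8 values in {1, 2, 3, 4, 5, 6, 7, 8} must be used), so position 4 = 7.
The 2 variables position 3 and position 7 are confined to {4, 6}, which locks those values in; drop them from position 1, position 2, position 5, position 6, position 8.
position 1's domain is down to {8}, so position 1 = 8. Strike 8 from position 5.
So position 5 = 2.

2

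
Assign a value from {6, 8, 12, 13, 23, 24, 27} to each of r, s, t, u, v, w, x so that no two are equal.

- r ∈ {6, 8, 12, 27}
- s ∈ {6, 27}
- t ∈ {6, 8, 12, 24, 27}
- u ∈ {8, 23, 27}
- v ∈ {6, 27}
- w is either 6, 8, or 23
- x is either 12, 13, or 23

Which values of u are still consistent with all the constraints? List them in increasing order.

The 7 variables together cover exactly {6, 8, 12, 13, 23, 24, 27} — 7 values for 7 variables — and 13 appears only in x's list, so x = 13.
Among the 6 still-open variables, 24 fits only t (and all 6 values in {6, 8, 12, 23, 24, 27} must be used), so t = 24.
Among the 5 still-open variables, 12 fits only r (and all 5 values in {6, 8, 12, 23, 27} must be used), so r = 12.
The 2 variables s and v are confined to {6, 27}, which locks those values in; drop them from u, w.
No further eliminations apply; u can still be any of 8, 23.

8, 23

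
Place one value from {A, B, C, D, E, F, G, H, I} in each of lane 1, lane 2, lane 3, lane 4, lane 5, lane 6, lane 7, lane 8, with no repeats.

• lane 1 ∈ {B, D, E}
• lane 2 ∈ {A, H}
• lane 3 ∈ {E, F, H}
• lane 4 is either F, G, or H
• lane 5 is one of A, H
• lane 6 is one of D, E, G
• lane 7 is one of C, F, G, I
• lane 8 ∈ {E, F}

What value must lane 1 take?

lane 2 and lane 5 share exactly the 2 values {A, H}; by pigeonhole those values go to them, so strike A, H from lane 3, lane 4.
lane 3 and lane 8 share exactly the 2 values {E, F}; by pigeonhole those values go to them, so strike E, F from lane 1, lane 4, lane 6, lane 7.
lane 4 has just one choice, so lane 4 = G. So lane 6, lane 7 can't be G.
lane 6 has just one choice, so lane 6 = D. So lane 1 can't be D.
So lane 1 = B.

B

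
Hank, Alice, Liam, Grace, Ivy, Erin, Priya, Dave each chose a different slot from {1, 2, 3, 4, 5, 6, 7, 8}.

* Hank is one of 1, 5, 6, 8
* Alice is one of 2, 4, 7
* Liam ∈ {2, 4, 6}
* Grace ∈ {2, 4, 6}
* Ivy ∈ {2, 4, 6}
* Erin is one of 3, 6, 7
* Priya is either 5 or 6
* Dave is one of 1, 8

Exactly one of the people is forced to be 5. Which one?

Priya

The 8 variables together cover exactly {1, 2, 3, 4, 5, 6, 7, 8} — 8 values for 8 variables — and 3 appears only in Erin's list, so Erin = 3.
The 7 still-open variables together cover exactly {1, 2, 4, 5, 6, 7, 8} — 7 values for 7 variables — and 7 appears only in Alice's list, so Alice = 7.
Liam, Grace, Ivy between them cover only {2, 4, 6} — a naked triple. Remove those values from Hank, Priya.
So 5 goes to Priya.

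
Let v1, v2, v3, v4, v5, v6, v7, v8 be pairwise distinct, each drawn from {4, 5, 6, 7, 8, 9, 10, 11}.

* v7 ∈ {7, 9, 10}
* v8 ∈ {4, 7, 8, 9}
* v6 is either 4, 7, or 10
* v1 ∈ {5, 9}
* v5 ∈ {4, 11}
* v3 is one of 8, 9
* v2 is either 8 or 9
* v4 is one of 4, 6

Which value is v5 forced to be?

The 8 variables draw from only 8 values {4, 5, 6, 7, 8, 9, 10, 11}, so each is used; only v1 can be 5, hence v1 = 5.
Among the 7 still-open variables, 6 fits only v4 (and all 7 values in {4, 6, 7, 8, 9, 10, 11} must be used), so v4 = 6.
Among the 6 still-open variables, 11 fits only v5 (and all 6 values in {4, 7, 8, 9, 10, 11} must be used), so v5 = 11.

11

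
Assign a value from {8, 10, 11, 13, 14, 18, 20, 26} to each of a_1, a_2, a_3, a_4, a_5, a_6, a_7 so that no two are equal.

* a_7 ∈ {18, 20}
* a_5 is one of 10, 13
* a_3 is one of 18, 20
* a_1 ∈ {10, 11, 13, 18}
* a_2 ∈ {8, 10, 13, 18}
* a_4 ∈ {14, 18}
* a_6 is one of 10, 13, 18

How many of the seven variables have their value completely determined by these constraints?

3

The 7 variables draw from only 7 values {8, 10, 11, 13, 14, 18, 20}, so each is used; only a_2 can be 8, hence a_2 = 8.
Among the 6 still-open variables, 11 fits only a_1 (and all 6 values in {10, 11, 13, 14, 18, 20} must be used), so a_1 = 11.
Among the 5 still-open variables, 14 fits only a_4 (and all 5 values in {10, 13, 14, 18, 20} must be used), so a_4 = 14.
a_3 and a_7 share exactly the 2 values {18, 20}; by pigeonhole those values go to them, so strike 18, 20 from a_6.
Determined: a_1=11, a_2=8, a_4=14. The other variables each still have more than one consistent value. That makes 3.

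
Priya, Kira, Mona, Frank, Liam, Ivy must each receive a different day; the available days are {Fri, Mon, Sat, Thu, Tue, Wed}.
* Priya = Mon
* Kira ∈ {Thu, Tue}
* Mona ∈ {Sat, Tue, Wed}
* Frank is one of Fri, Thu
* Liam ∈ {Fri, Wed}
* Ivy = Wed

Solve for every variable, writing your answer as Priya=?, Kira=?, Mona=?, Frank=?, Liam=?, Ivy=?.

Priya's domain is down to {Mon}, so Priya = Mon.
Ivy's domain is down to {Wed}, so Ivy = Wed. Strike Wed from Mona, Liam.
Liam's domain is down to {Fri}, so Liam = Fri. Remove Fri from Frank.
Frank must be Thu (only option left). Eliminate Thu elsewhere: Kira.
Kira has just one choice, so Kira = Tue. Remove Tue from Mona.
That leaves Mona = Sat.

Priya=Mon, Kira=Tue, Mona=Sat, Frank=Thu, Liam=Fri, Ivy=Wed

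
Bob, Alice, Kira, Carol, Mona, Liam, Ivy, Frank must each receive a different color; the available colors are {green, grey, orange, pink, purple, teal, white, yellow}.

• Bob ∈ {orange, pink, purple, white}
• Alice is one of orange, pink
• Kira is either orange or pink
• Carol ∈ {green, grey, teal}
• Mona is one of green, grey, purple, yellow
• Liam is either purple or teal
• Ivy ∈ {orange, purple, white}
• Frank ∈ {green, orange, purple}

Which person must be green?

Among the 8 variables, yellow fits only Mona (and all 8 values in {green, grey, orange, pink, purple, teal, white, yellow} must be used), so Mona = yellow.
Among the 7 still-open variables, grey fits only Carol (and all 7 values in {green, grey, orange, pink, purple, teal, white} must be used), so Carol = grey.
Among the 6 still-open variables, green fits only Frank (and all 6 values in {green, orange, pink, purple, teal, white} must be used), so Frank = green.

Frank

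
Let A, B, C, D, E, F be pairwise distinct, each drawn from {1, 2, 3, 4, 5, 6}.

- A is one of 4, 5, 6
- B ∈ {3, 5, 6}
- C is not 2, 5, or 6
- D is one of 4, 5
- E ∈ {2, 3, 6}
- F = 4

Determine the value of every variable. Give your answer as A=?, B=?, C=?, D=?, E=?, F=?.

F has just one choice, so F = 4. Strike 4 from A, C, D.
D must be 5 (only option left). Remove 5 from A, B.
A's domain is down to {6}, so A = 6. So B, E can't be 6.
B's domain is down to {3}, so B = 3. Strike 3 from C, E.
C has just one choice, so C = 1.
E's domain is down to {2}, so E = 2.

A=6, B=3, C=1, D=5, E=2, F=4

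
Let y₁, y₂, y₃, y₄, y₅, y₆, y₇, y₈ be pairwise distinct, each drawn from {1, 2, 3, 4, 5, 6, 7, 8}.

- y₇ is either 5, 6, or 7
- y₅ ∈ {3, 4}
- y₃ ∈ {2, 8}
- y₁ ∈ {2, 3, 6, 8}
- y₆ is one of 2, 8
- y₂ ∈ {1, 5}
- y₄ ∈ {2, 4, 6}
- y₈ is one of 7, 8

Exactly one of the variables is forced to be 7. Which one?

y₈

The 8 variables together cover exactly {1, 2, 3, 4, 5, 6, 7, 8} — 8 values for 8 variables — and 1 appears only in y₂'s list, so y₂ = 1.
The 7 still-open variables together cover exactly {2, 3, 4, 5, 6, 7, 8} — 7 values for 7 variables — and 5 appears only in y₇'s list, so y₇ = 5.
The 6 still-open variables draw from only 6 values {2, 3, 4, 6, 7, 8}, so each is used; only y₈ can be 7, hence y₈ = 7.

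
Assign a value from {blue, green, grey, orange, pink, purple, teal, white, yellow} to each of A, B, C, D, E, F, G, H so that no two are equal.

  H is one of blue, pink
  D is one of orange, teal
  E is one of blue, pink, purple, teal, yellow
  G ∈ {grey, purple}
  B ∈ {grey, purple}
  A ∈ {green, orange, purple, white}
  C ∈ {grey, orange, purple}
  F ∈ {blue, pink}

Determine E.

B and G share exactly the 2 values {grey, purple}; by pigeonhole those values go to them, so strike grey, purple from A, C, E.
C's domain is down to {orange}, so C = orange. Remove orange from A, D.
D has just one choice, so D = teal. So E can't be teal.
F and H between them cover only {blue, pink} — a naked pair. Remove those values from E.
So E = yellow.

yellow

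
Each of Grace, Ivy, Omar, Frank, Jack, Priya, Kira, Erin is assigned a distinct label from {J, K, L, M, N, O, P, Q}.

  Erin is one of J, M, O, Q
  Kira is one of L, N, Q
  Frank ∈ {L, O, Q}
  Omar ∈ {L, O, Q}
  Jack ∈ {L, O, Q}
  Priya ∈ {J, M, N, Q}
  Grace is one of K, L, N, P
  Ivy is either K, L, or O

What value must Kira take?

Among the 8 variables, P fits only Grace (and all 8 values in {J, K, L, M, N, O, P, Q} must be used), so Grace = P.
The 7 still-open variables draw from only 7 values {J, K, L, M, N, O, Q}, so each is used; only Ivy can be K, hence Ivy = K.
The 3 variables Omar, Frank, Jack are confined to {L, O, Q}, which locks those values in; drop them from Priya, Kira, Erin.
So Kira = N.

N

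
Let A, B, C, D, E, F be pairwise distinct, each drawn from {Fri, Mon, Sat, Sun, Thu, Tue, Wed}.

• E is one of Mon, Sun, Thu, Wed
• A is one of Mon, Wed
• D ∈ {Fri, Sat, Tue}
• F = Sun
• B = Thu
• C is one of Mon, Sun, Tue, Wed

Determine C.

Tue

B must be Thu (only option left). So E can't be Thu.
F must be Sun (only option left). So C, E can't be Sun.
A and E share exactly the 2 values {Mon, Wed}; by pigeonhole those values go to them, so strike Mon, Wed from C.
So C = Tue.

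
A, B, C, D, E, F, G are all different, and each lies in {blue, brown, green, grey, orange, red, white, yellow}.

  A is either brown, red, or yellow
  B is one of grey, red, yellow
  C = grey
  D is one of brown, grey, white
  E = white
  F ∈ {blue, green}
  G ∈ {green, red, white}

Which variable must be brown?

D

C has just one choice, so C = grey. Eliminate grey elsewhere: B, D.
E must be white (only option left). Strike white from D, G.
So brown goes to D.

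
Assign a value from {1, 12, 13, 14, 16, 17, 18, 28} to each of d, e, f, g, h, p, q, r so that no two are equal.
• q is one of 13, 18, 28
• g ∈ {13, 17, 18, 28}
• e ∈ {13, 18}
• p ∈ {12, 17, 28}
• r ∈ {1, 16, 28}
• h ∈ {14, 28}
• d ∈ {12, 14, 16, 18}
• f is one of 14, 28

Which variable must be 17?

g

Among the 8 variables, 1 fits only r (and all 8 values in {1, 12, 13, 14, 16, 17, 18, 28} must be used), so r = 1.
The 7 still-open variables draw from only 7 values {12, 13, 14, 16, 17, 18, 28}, so each is used; only d can be 16, hence d = 16.
Among the 6 still-open variables, 12 fits only p (and all 6 values in {12, 13, 14, 17, 18, 28} must be used), so p = 12.
The 5 still-open variables draw from only 5 values {13, 14, 17, 18, 28}, so each is used; only g can be 17, hence g = 17.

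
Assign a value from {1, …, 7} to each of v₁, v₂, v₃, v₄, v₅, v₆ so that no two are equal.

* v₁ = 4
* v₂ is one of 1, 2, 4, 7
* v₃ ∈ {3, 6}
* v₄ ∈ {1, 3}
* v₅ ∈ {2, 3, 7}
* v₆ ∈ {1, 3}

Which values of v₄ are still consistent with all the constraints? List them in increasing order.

1, 3

v₁ must be 4 (only option left). Eliminate 4 elsewhere: v₂.
The 5 still-open variables together cover exactly {1, 2, 3, 6, 7} — 5 values for 5 variables — and 6 appears only in v₃'s list, so v₃ = 6.
The 2 variables v₄ and v₆ are confined to {1, 3}, which locks those values in; drop them from v₂, v₅.
No further eliminations apply; v₄ can still be any of 1, 3.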